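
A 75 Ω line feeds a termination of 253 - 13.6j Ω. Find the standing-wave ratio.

VSWR ≈ 3.38

Γ = (Z_L − Z_0)/(Z_L + Z_0) = (178 − j13.6)/(328 − j13.6)
|Γ| = 179/328 = 0.544
VSWR = (1 + |Γ|)/(1 − |Γ|) = 1.54/0.456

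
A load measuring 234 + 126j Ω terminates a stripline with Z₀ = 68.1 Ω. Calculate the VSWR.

VSWR ≈ 4.5

Γ = (Z_L − Z_0)/(Z_L + Z_0) = (165.9 + j126)/(302.1 + j126)
|Γ| = 208/327 = 0.636
VSWR = (1 + |Γ|)/(1 − |Γ|) = 1.64/0.364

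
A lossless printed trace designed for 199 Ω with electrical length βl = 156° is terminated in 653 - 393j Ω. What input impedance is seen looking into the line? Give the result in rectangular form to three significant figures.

tan(βl) = tan(156°) = -0.445
Z_in = Z_0·(Z_L + jZ_0·tanβl)/(Z_0 + jZ_L·tanβl)
     = 199·(653 − j482)/(24 − j291)

Z_in ≈ 364 + j417 Ω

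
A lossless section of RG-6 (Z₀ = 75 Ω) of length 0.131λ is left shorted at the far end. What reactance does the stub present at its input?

βl = 2π × 0.131 = 47.2°
tan(βl) = 1.08
For a shorted stub, Z_in = jZ_0·tan(βl)

X_in ≈ 80.9 Ω (inductive)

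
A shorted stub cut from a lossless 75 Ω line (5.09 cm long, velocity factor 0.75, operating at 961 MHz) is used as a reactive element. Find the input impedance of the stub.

Z_in ≈ +j361 Ω

λ = v/f = 0.75·c / 961 MHz = 0.234 m
βl = 2π·l/λ = 2π × 0.217 = 78.3°
tan(βl) = 4.81
For a shorted stub, Z_in = jZ_0·tan(βl)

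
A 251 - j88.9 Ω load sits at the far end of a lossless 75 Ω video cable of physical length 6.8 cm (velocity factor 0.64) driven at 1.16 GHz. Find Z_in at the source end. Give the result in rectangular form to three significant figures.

λ = v/f = 0.64·c / 1.16 GHz = 0.166 m
βl = 2π·l/λ = 2π × 0.411 = 148°
tan(βl) = tan(148°) = -0.627
Z_in = Z_0·(Z_L + jZ_0·tanβl)/(Z_0 + jZ_L·tanβl)
     = 75·(251 − j136)/(19.2 − j157)

Z_in ≈ 78.2 + j110 Ω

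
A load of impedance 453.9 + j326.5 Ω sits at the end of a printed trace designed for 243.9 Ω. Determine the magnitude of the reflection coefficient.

|Γ| ≈ 0.504

Γ = (Z_L − Z_0)/(Z_L + Z_0) = (210 + j326.5)/(697.8 + j326.5)
|Γ| = 388/770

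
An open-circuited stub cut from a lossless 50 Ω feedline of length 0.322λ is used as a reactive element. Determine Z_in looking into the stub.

Z_in ≈ +j24.3 Ω

βl = 2π × 0.322 = 116°
tan(βl) = -2.06
For an open-circuited stub, Z_in = −jZ_0·cot(βl) = −jZ_0/tan(βl)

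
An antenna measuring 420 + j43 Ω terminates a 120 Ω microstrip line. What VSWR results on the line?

Γ = (Z_L − Z_0)/(Z_L + Z_0) = (300 + j43)/(540 + j43)
|Γ| = 303/542 = 0.559
VSWR = (1 + |Γ|)/(1 − |Γ|) = 1.56/0.441

VSWR ≈ 3.54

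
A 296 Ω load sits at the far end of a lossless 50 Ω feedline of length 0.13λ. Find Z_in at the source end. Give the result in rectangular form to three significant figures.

Z_in ≈ 15.5 − j44.5 Ω

βl = 2π × 0.13 = 46.8°
tan(βl) = tan(46.8°) = 1.06
Z_in = Z_0·(Z_L + jZ_0·tanβl)/(Z_0 + jZ_L·tanβl)
     = 50·(296 + j53.2)/(50 + j315)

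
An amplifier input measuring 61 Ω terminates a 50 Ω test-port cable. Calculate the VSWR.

For a purely resistive load, VSWR = R_L/Z_0 or Z_0/R_L (whichever > 1) = 61/50

VSWR ≈ 1.22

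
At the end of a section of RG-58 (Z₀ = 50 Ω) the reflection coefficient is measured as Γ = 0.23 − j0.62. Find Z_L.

Z_L = Z_0·(1 + Γ)/(1 − Γ) = 50·(1.23 − j0.62)/(0.77 + j0.62)

Z_L ≈ 28.8 − j63.4 Ω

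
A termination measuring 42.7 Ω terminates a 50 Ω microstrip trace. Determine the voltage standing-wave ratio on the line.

Γ = (42.7 − 50)/(42.7 + 50) = -0.0787
VSWR = (1 + 0.0787)/(1 − 0.0787)

VSWR ≈ 1.17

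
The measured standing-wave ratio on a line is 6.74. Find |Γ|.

|Γ| ≈ 0.742

|Γ| = (S − 1)/(S + 1) = (6.74 − 1)/(6.74 + 1) = 5.74/7.74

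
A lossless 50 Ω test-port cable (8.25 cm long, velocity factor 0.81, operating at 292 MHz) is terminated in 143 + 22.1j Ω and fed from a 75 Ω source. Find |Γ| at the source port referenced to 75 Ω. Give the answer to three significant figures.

λ = v/f = 0.81·c / 292 MHz = 0.832 m
βl = 2π·l/λ = 2π × 0.0991 = 35.7°
tan(βl) = 0.718
Z_in = Z_0·(Z_L + jZ_0·tanβl)/(Z_0 + jZ_L·tanβl) = 46.3 − j54.2 Ω
Γ_s = (Z_in − Z_s)/(Z_in + Z_s) = (-28.7 − j54.2)/(121 − j54.2), |Γ_s| = 0.462

|Γ| ≈ 0.462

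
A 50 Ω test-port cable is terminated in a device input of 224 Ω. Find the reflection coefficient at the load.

Γ = 0.635

Γ = (Z_L − Z_0)/(Z_L + Z_0) = (224 − 50)/(224 + 50) = 174/274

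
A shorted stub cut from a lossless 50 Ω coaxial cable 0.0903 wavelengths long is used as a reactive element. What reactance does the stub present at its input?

X_in ≈ 31.9 Ω (inductive)

βl = 2π × 0.0903 = 32.5°
tan(βl) = 0.637
For a shorted stub, Z_in = jZ_0·tan(βl)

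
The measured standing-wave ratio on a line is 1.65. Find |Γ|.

|Γ| ≈ 0.245

|Γ| = (S − 1)/(S + 1) = (1.65 − 1)/(1.65 + 1) = 0.65/2.65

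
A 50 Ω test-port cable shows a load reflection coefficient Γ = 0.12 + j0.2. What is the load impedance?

Z_L = Z_0·(1 + Γ)/(1 − Γ) = 50·(1.12 + j0.2)/(0.88 − j0.2)

Z_L ≈ 58.1 + j24.6 Ω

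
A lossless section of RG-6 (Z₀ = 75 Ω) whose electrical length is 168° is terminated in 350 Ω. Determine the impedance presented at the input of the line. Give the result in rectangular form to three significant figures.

Z_in ≈ 184 + j167 Ω

tan(βl) = tan(168°) = -0.213
Z_in = Z_0·(Z_L + jZ_0·tanβl)/(Z_0 + jZ_L·tanβl)
     = 75·(350 − j15.9)/(75 − j74.4)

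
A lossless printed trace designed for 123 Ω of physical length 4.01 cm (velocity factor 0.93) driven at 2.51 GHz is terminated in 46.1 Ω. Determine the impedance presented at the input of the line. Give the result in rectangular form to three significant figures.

λ = v/f = 0.93·c / 2.51 GHz = 0.111 m
βl = 2π·l/λ = 2π × 0.361 = 130°
tan(βl) = tan(130°) = -1.2
Z_in = Z_0·(Z_L + jZ_0·tanβl)/(Z_0 + jZ_L·tanβl)
     = 123·(46.1 − j147)/(123 − j55.2)

Z_in ≈ 93.4 − j105 Ω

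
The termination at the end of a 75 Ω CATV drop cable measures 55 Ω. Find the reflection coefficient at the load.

Γ = (Z_L − Z_0)/(Z_L + Z_0) = (55 − 75)/(55 + 75) = -20/130

Γ = -0.154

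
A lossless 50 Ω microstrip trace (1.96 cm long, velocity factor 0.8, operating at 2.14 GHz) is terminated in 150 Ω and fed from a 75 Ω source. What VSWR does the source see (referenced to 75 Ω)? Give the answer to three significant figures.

VSWR ≈ 4.01

λ = v/f = 0.8·c / 2.14 GHz = 0.112 m
βl = 2π·l/λ = 2π × 0.175 = 62.9°
tan(βl) = 1.96
Z_in = Z_0·(Z_L + jZ_0·tanβl)/(Z_0 + jZ_L·tanβl) = 20.4 − j22.1 Ω
Γ_s = (Z_in − Z_s)/(Z_in + Z_s) = (-54.6 − j22.1)/(95.4 − j22.1), |Γ_s| = 0.601
VSWR = (1 + |Γ_s|)/(1 − |Γ_s|)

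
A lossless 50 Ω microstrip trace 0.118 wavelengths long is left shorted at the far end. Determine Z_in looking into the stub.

βl = 2π × 0.118 = 42.5°
tan(βl) = 0.916
For a shorted stub, Z_in = jZ_0·tan(βl)

Z_in ≈ +j45.8 Ω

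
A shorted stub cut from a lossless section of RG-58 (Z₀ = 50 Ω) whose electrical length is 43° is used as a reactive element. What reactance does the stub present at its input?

X_in ≈ 46.6 Ω (inductive)

tan(βl) = 0.933
For a shorted stub, Z_in = jZ_0·tan(βl)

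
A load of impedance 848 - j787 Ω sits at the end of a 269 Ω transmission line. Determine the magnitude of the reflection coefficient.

|Γ| ≈ 0.715

Γ = (Z_L − Z_0)/(Z_L + Z_0) = (579 − j787)/(1117 − j787)
|Γ| = 977/1370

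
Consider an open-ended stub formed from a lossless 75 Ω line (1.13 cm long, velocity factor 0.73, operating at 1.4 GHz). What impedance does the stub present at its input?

λ = v/f = 0.73·c / 1.4 GHz = 0.156 m
βl = 2π·l/λ = 2π × 0.0722 = 26°
tan(βl) = 0.488
For an open-ended stub, Z_in = −jZ_0·cot(βl) = −jZ_0/tan(βl)

Z_in ≈ −j154 Ω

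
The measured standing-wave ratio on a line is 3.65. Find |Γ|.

|Γ| ≈ 0.57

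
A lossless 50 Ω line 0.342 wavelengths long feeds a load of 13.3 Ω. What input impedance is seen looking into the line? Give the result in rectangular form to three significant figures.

βl = 2π × 0.342 = 123°
tan(βl) = tan(123°) = -1.53
Z_in = Z_0·(Z_L + jZ_0·tanβl)/(Z_0 + jZ_L·tanβl)
     = 50·(13.3 − j76.6)/(50 − j20.4)

Z_in ≈ 38.2 − j61.1 Ω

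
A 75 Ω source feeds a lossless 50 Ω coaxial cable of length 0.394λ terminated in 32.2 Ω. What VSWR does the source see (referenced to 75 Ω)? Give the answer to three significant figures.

VSWR ≈ 1.96

βl = 2π × 0.394 = 142°
tan(βl) = -0.786
Z_in = Z_0·(Z_L + jZ_0·tanβl)/(Z_0 + jZ_L·tanβl) = 41.5 − j18.3 Ω
Γ_s = (Z_in − Z_s)/(Z_in + Z_s) = (-33.5 − j18.3)/(116 − j18.3), |Γ_s| = 0.324
VSWR = (1 + |Γ_s|)/(1 − |Γ_s|)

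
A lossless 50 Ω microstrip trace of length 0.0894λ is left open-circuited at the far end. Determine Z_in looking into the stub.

Z_in ≈ −j79.4 Ω

βl = 2π × 0.0894 = 32.2°
tan(βl) = 0.629
For an open-circuited stub, Z_in = −jZ_0·cot(βl) = −jZ_0/tan(βl)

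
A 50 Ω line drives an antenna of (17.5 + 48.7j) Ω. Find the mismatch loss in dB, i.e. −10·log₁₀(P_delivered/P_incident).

Γ = (-32.5 + j48.7)/(67.5 + j48.7), |Γ| = 0.703
|Γ|² = 0.495, so P_del/P_inc = 1 − |Γ|² = 0.505
ML = −10·log₁₀(1 − |Γ|²)

mismatch loss ≈ 2.97 dB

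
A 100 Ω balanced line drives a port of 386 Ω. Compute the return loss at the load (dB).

Γ = (386 − 100)/(386 + 100) = 0.588
RL = −20·log₁₀|Γ| = −20·log₁₀(0.588)

RL ≈ 4.61 dB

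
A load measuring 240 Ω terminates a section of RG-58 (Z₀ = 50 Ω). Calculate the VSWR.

VSWR ≈ 4.8

For a purely resistive load, VSWR = R_L/Z_0 or Z_0/R_L (whichever > 1) = 240/50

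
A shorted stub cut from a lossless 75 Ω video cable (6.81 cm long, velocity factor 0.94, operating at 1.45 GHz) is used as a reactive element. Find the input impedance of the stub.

λ = v/f = 0.94·c / 1.45 GHz = 0.194 m
βl = 2π·l/λ = 2π × 0.35 = 126°
tan(βl) = -1.37
For a shorted stub, Z_in = jZ_0·tan(βl)

Z_in ≈ −j103 Ω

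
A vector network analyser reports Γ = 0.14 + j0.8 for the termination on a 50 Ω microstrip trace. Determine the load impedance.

Z_L ≈ 12.3 + j58 Ω

Z_L = Z_0·(1 + Γ)/(1 − Γ) = 50·(1.14 + j0.8)/(0.86 − j0.8)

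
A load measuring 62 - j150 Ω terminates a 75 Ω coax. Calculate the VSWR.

VSWR ≈ 6.73

Γ = (Z_L − Z_0)/(Z_L + Z_0) = (-13 − j150)/(137 − j150)
|Γ| = 151/203 = 0.741
VSWR = (1 + |Γ|)/(1 − |Γ|) = 1.74/0.259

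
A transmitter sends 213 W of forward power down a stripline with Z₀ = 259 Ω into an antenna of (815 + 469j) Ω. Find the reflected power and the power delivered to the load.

|Γ| = |(556 + j469)/(1074 + j469)| = 0.621
|Γ|² = 0.385
P_refl = |Γ|²·P_inc = 82.1 W, P_del = (1 − |Γ|²)·P_inc = 131 W

P_reflected ≈ 82.1 W; P_delivered ≈ 131 W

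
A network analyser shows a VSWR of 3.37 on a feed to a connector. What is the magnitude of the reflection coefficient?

|Γ| = (S − 1)/(S + 1) = (3.37 − 1)/(3.37 + 1) = 2.37/4.37

|Γ| ≈ 0.542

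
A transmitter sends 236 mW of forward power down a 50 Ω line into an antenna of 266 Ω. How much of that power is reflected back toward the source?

Γ = (266 − 50)/(266 + 50) = 0.684
|Γ|² = 0.467
P_refl = |Γ|²·P_inc = 110 mW, P_del = (1 − |Γ|²)·P_inc = 126 mW

P_reflected ≈ 110 mW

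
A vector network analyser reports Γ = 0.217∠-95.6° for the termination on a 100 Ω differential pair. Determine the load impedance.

Z_L = Z_0·(1 + Γ)/(1 − Γ) = 100·(0.979 − j0.216)/(1.02 + j0.216)

Z_L ≈ 87.5 − j39.6 Ω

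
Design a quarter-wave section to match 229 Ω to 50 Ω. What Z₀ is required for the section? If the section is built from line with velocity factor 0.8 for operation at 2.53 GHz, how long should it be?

Z_qwt = √(Z_0·R_L) = √(50 × 229) = √11450
λ = 0.8·c/f = 0.0949 m, so l = λ/4 = 0.0237 m

Z_qwt ≈ 107 Ω; length ≈ 2.37 cm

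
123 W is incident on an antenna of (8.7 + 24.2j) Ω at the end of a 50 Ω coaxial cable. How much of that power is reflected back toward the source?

P_reflected ≈ 69.9 W

|Γ| = |(-41.3 + j24.2)/(58.7 + j24.2)| = 0.754
|Γ|² = 0.568
P_refl = |Γ|²·P_inc = 69.9 W, P_del = (1 − |Γ|²)·P_inc = 53.1 W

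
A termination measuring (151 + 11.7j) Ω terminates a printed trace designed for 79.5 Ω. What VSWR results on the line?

VSWR ≈ 1.92

Γ = (Z_L − Z_0)/(Z_L + Z_0) = (71.5 + j11.7)/(230.5 + j11.7)
|Γ| = 72.5/231 = 0.314
VSWR = (1 + |Γ|)/(1 − |Γ|) = 1.31/0.686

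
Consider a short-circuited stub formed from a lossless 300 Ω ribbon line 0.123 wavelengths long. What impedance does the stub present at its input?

βl = 2π × 0.123 = 44.3°
tan(βl) = 0.975
For a short-circuited stub, Z_in = jZ_0·tan(βl)

Z_in ≈ +j293 Ω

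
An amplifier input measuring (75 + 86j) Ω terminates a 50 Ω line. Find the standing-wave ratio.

VSWR ≈ 3.88

Γ = (Z_L − Z_0)/(Z_L + Z_0) = (25 + j86)/(125 + j86)
|Γ| = 89.6/152 = 0.59
VSWR = (1 + |Γ|)/(1 − |Γ|) = 1.59/0.41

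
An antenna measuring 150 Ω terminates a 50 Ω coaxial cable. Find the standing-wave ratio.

VSWR ≈ 3

For a purely resistive load, VSWR = R_L/Z_0 or Z_0/R_L (whichever > 1) = 150/50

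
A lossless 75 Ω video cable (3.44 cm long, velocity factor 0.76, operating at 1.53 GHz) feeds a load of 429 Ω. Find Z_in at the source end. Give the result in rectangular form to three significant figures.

λ = v/f = 0.76·c / 1.53 GHz = 0.149 m
βl = 2π·l/λ = 2π × 0.231 = 83.1°
tan(βl) = tan(83.1°) = 8.27
Z_in = Z_0·(Z_L + jZ_0·tanβl)/(Z_0 + jZ_L·tanβl)
     = 75·(429 + j620)/(75 + j3550)

Z_in ≈ 13.3 − j8.79 Ω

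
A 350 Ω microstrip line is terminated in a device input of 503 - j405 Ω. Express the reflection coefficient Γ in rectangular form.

Γ = (Z_L − Z_0)/(Z_L + Z_0) = (153 − j405)/(853 − j405)

Γ ≈ 0.33 − j0.318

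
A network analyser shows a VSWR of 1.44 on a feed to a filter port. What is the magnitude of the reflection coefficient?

|Γ| ≈ 0.18

|Γ| = (S − 1)/(S + 1) = (1.44 − 1)/(1.44 + 1) = 0.44/2.44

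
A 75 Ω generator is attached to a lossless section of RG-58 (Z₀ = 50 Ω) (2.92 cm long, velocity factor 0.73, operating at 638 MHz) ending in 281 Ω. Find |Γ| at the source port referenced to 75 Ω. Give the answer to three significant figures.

λ = v/f = 0.73·c / 638 MHz = 0.343 m
βl = 2π·l/λ = 2π × 0.0851 = 30.6°
tan(βl) = 0.592
Z_in = Z_0·(Z_L + jZ_0·tanβl)/(Z_0 + jZ_L·tanβl) = 31.4 − j75 Ω
Γ_s = (Z_in − Z_s)/(Z_in + Z_s) = (-43.6 − j75)/(106 − j75), |Γ_s| = 0.666

|Γ| ≈ 0.666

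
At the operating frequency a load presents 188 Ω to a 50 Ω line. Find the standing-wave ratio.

VSWR ≈ 3.76

For a purely resistive load, VSWR = R_L/Z_0 or Z_0/R_L (whichever > 1) = 188/50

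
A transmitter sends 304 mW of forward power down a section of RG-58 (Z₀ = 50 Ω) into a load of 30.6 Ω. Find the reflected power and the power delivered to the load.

Γ = (30.6 − 50)/(30.6 + 50) = -0.241
|Γ|² = 0.0579
P_refl = |Γ|²·P_inc = 17.6 mW, P_del = (1 − |Γ|²)·P_inc = 286 mW

P_reflected ≈ 17.6 mW; P_delivered ≈ 286 mW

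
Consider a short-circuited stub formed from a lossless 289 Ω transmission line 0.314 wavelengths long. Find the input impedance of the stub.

βl = 2π × 0.314 = 113°
tan(βl) = -2.35
For a short-circuited stub, Z_in = jZ_0·tan(βl)

Z_in ≈ −j680 Ω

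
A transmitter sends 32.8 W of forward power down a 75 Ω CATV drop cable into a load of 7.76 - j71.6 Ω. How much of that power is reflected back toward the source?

|Γ| = |(-67.24 − j71.6)/(82.76 − j71.6)| = 0.898
|Γ|² = 0.806
P_refl = |Γ|²·P_inc = 26.4 W, P_del = (1 − |Γ|²)·P_inc = 6.38 W

P_reflected ≈ 26.4 W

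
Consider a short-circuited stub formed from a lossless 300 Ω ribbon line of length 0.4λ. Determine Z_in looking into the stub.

Z_in ≈ −j218 Ω

βl = 2π × 0.4 = 144°
tan(βl) = -0.727
For a short-circuited stub, Z_in = jZ_0·tan(βl)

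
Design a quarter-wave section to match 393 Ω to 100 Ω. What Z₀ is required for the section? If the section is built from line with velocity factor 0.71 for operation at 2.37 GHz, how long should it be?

Z_qwt = √(Z_0·R_L) = √(100 × 393) = √39300
λ = 0.71·c/f = 0.0899 m, so l = λ/4 = 0.0225 m

Z_qwt ≈ 198 Ω; length ≈ 2.25 cm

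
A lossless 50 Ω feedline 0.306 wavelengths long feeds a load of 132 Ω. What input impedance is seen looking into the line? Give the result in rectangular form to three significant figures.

Z_in ≈ 21.1 + j15.4 Ω

βl = 2π × 0.306 = 110°
tan(βl) = tan(110°) = -2.72
Z_in = Z_0·(Z_L + jZ_0·tanβl)/(Z_0 + jZ_L·tanβl)
     = 50·(132 − j136)/(50 − j360)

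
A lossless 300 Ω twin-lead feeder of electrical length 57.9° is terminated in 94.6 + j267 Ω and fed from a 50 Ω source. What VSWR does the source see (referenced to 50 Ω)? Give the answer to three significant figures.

tan(βl) = 1.59
Z_in = Z_0·(Z_L + jZ_0·tanβl)/(Z_0 + jZ_L·tanβl) = 783 − j840 Ω
Γ_s = (Z_in − Z_s)/(Z_in + Z_s) = (733 − j840)/(833 − j840), |Γ_s| = 0.942
VSWR = (1 + |Γ_s|)/(1 − |Γ_s|)

VSWR ≈ 33.7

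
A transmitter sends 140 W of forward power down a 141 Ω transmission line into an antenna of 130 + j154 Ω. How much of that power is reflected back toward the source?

|Γ| = |(-11 + j154)/(271 + j154)| = 0.495
|Γ|² = 0.245
P_refl = |Γ|²·P_inc = 34.3 W, P_del = (1 − |Γ|²)·P_inc = 106 W

P_reflected ≈ 34.3 W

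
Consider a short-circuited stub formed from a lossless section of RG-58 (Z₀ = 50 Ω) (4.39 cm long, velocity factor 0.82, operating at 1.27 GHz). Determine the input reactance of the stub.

X_in ≈ 338 Ω (inductive)

λ = v/f = 0.82·c / 1.27 GHz = 0.194 m
βl = 2π·l/λ = 2π × 0.227 = 81.6°
tan(βl) = 6.76
For a short-circuited stub, Z_in = jZ_0·tan(βl)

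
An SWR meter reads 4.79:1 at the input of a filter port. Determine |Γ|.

|Γ| ≈ 0.655

|Γ| = (S − 1)/(S + 1) = (4.79 − 1)/(4.79 + 1) = 3.79/5.79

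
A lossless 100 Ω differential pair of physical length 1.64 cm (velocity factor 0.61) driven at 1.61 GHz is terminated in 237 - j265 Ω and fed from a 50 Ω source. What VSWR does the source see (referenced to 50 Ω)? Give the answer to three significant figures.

λ = v/f = 0.61·c / 1.61 GHz = 0.114 m
βl = 2π·l/λ = 2π × 0.144 = 51.9°
tan(βl) = 1.28
Z_in = Z_0·(Z_L + jZ_0·tanβl)/(Z_0 + jZ_L·tanβl) = 22 − j46.5 Ω
Γ_s = (Z_in − Z_s)/(Z_in + Z_s) = (-28 − j46.5)/(72 − j46.5), |Γ_s| = 0.634
VSWR = (1 + |Γ_s|)/(1 − |Γ_s|)

VSWR ≈ 4.46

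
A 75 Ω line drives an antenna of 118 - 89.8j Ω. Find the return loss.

RL ≈ 6.6 dB

Γ = (43 − j89.8)/(193 − j89.8), |Γ| = 0.468
RL = −20·log₁₀|Γ| = −20·log₁₀(0.468)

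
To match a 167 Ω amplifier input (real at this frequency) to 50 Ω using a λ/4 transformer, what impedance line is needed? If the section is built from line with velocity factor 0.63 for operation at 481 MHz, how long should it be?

Z_qwt ≈ 91.4 Ω; length ≈ 9.82 cm

Z_qwt = √(Z_0·R_L) = √(50 × 167) = √8350
λ = 0.63·c/f = 0.393 m, so l = λ/4 = 0.0982 m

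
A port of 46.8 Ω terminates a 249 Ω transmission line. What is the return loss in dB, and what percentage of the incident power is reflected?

RL ≈ 3.3 dB; 46.7% of incident power reflected

Γ = (46.8 − 249)/(46.8 + 249) = -0.684
RL = −20·log₁₀(0.684) = 3.3 dB
P_refl/P_inc = |Γ|² = 0.467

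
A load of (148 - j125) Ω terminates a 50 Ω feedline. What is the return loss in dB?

Γ = (98 − j125)/(198 − j125), |Γ| = 0.678
RL = −20·log₁₀|Γ| = −20·log₁₀(0.678)

RL ≈ 3.37 dB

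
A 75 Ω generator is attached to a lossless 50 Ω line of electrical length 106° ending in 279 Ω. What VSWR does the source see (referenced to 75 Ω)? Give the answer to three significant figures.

tan(βl) = -3.49
Z_in = Z_0·(Z_L + jZ_0·tanβl)/(Z_0 + jZ_L·tanβl) = 9.67 + j13.8 Ω
Γ_s = (Z_in − Z_s)/(Z_in + Z_s) = (-65.3 + j13.8)/(84.7 + j13.8), |Γ_s| = 0.778
VSWR = (1 + |Γ_s|)/(1 − |Γ_s|)

VSWR ≈ 8.02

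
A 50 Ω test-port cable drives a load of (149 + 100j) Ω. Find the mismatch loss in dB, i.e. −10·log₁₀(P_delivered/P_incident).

Γ = (99 + j100)/(199 + j100), |Γ| = 0.632
|Γ|² = 0.399, so P_del/P_inc = 1 − |Γ|² = 0.601
ML = −10·log₁₀(1 − |Γ|²)

mismatch loss ≈ 2.21 dB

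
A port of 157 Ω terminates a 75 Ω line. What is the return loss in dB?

Γ = (157 − 75)/(157 + 75) = 0.353
RL = −20·log₁₀|Γ| = −20·log₁₀(0.353)

RL ≈ 9.03 dB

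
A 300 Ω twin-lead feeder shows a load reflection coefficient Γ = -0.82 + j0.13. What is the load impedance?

Z_L ≈ 28 + j23.4 Ω

Z_L = Z_0·(1 + Γ)/(1 − Γ) = 300·(0.18 + j0.13)/(1.82 − j0.13)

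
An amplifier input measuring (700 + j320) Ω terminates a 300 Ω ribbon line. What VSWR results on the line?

VSWR ≈ 2.91

Γ = (Z_L − Z_0)/(Z_L + Z_0) = (400 + j320)/(1000 + j320)
|Γ| = 512/1050 = 0.488
VSWR = (1 + |Γ|)/(1 − |Γ|) = 1.49/0.512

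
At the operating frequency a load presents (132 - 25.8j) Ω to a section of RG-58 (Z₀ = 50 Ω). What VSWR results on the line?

VSWR ≈ 2.76

Γ = (Z_L − Z_0)/(Z_L + Z_0) = (82 − j25.8)/(182 − j25.8)
|Γ| = 86/184 = 0.468
VSWR = (1 + |Γ|)/(1 − |Γ|) = 1.47/0.532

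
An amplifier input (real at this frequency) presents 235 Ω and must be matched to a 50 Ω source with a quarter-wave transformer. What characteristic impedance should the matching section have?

Z_qwt ≈ 108 Ω

Z_qwt = √(Z_0·R_L) = √(50 × 235) = √11750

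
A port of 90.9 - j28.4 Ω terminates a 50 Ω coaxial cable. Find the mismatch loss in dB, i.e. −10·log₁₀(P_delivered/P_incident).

mismatch loss ≈ 0.555 dB

Γ = (40.9 − j28.4)/(140.9 − j28.4), |Γ| = 0.346
|Γ|² = 0.12, so P_del/P_inc = 1 − |Γ|² = 0.88
ML = −10·log₁₀(1 − |Γ|²)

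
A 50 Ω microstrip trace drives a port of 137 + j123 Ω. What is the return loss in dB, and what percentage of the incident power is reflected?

RL ≈ 3.44 dB; 45.3% of incident power reflected

Γ = (87 + j123)/(187 + j123), |Γ| = 0.673
RL = −20·log₁₀(0.673) = 3.44 dB
P_refl/P_inc = |Γ|² = 0.453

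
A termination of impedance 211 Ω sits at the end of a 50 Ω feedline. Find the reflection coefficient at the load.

Γ = 0.617

Γ = (Z_L − Z_0)/(Z_L + Z_0) = (211 − 50)/(211 + 50) = 161/261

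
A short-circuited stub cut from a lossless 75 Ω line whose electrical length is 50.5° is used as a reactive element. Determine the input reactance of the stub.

X_in ≈ 91 Ω (inductive)

tan(βl) = 1.21
For a short-circuited stub, Z_in = jZ_0·tan(βl)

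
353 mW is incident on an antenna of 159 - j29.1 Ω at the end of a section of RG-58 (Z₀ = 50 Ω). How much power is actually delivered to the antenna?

P_delivered ≈ 252 mW

|Γ| = |(109 − j29.1)/(209 − j29.1)| = 0.535
|Γ|² = 0.286
P_refl = |Γ|²·P_inc = 101 mW, P_del = (1 − |Γ|²)·P_inc = 252 mW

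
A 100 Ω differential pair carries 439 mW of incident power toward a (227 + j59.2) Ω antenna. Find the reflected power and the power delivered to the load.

P_reflected ≈ 78 mW; P_delivered ≈ 361 mW

|Γ| = |(127 + j59.2)/(327 + j59.2)| = 0.422
|Γ|² = 0.178
P_refl = |Γ|²·P_inc = 78 mW, P_del = (1 − |Γ|²)·P_inc = 361 mW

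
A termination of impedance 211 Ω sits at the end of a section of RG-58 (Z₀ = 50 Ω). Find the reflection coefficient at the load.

Γ = (Z_L − Z_0)/(Z_L + Z_0) = (211 − 50)/(211 + 50) = 161/261

Γ = 0.617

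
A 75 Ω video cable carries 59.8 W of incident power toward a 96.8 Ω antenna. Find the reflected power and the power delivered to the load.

Γ = (96.8 − 75)/(96.8 + 75) = 0.127
|Γ|² = 0.0161
P_refl = |Γ|²·P_inc = 0.963 W, P_del = (1 − |Γ|²)·P_inc = 58.8 W

P_reflected ≈ 0.963 W; P_delivered ≈ 58.8 W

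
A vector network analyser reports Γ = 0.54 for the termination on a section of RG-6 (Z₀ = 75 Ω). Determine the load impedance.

Z_L = Z_0·(1 + Γ)/(1 − Γ) = 75·(1.54)/(0.46)

Z_L ≈ 251 Ω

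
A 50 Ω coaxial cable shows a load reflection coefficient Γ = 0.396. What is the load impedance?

Z_L ≈ 116 Ω

Z_L = Z_0·(1 + Γ)/(1 − Γ) = 50·(1.4)/(0.604)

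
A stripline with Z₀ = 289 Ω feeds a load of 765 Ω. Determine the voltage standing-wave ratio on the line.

For a purely resistive load, VSWR = R_L/Z_0 or Z_0/R_L (whichever > 1) = 765/289

VSWR ≈ 2.65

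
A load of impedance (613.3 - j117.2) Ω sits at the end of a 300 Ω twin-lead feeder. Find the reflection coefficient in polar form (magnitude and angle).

Γ ≈ 0.363 ∠ -13.2°

Γ = (Z_L − Z_0)/(Z_L + Z_0) = (313.3 − j117.2)/(913.3 − j117.2)
|Γ| = 335/921 = 0.363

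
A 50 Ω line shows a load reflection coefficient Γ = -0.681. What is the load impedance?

Z_L ≈ 9.49 Ω

Z_L = Z_0·(1 + Γ)/(1 − Γ) = 50·(0.319)/(1.68)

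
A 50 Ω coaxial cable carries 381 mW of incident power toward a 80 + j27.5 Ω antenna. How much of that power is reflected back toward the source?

P_reflected ≈ 35.7 mW

|Γ| = |(30 + j27.5)/(130 + j27.5)| = 0.306
|Γ|² = 0.0938
P_refl = |Γ|²·P_inc = 35.7 mW, P_del = (1 − |Γ|²)·P_inc = 345 mW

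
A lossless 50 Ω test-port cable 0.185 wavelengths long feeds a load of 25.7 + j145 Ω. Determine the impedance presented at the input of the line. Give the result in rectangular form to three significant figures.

βl = 2π × 0.185 = 66.6°
tan(βl) = tan(66.6°) = 2.31
Z_in = Z_0·(Z_L + jZ_0·tanβl)/(Z_0 + jZ_L·tanβl)
     = 50·(25.7 + j261)/(-285 + j59.4)

Z_in ≈ 4.8 − j44.7 Ω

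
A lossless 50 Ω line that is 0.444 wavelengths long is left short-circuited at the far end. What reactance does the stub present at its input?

X_in ≈ -18.4 Ω (capacitive)

βl = 2π × 0.444 = 160°
tan(βl) = -0.367
For a short-circuited stub, Z_in = jZ_0·tan(βl)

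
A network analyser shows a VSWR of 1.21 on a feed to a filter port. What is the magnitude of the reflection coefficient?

|Γ| ≈ 0.095

|Γ| = (S − 1)/(S + 1) = (1.21 − 1)/(1.21 + 1) = 0.21/2.21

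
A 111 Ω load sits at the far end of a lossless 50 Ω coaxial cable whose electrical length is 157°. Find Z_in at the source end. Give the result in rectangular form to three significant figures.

tan(βl) = tan(157°) = -0.424
Z_in = Z_0·(Z_L + jZ_0·tanβl)/(Z_0 + jZ_L·tanβl)
     = 50·(111 − j21.2)/(50 − j47.1)

Z_in ≈ 69.4 + j44.2 Ω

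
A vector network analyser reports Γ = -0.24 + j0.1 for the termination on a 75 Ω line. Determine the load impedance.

Z_L ≈ 45.2 + j9.69 Ω

Z_L = Z_0·(1 + Γ)/(1 − Γ) = 75·(0.76 + j0.1)/(1.24 − j0.1)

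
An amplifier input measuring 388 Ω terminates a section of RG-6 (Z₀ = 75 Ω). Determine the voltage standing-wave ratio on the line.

VSWR ≈ 5.17

For a purely resistive load, VSWR = R_L/Z_0 or Z_0/R_L (whichever > 1) = 388/75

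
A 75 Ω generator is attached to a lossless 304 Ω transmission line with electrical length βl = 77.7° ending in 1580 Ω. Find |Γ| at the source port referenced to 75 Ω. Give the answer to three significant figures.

|Γ| ≈ 0.434

tan(βl) = 4.59
Z_in = Z_0·(Z_L + jZ_0·tanβl)/(Z_0 + jZ_L·tanβl) = 61.2 − j63.7 Ω
Γ_s = (Z_in − Z_s)/(Z_in + Z_s) = (-13.8 − j63.7)/(136 − j63.7), |Γ_s| = 0.434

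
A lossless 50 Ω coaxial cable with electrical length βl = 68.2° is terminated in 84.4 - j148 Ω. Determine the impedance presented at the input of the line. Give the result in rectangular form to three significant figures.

Z_in ≈ 6.92 − j6.22 Ω

tan(βl) = tan(68.2°) = 2.5
Z_in = Z_0·(Z_L + jZ_0·tanβl)/(Z_0 + jZ_L·tanβl)
     = 50·(84.4 − j23)/(420 + j211)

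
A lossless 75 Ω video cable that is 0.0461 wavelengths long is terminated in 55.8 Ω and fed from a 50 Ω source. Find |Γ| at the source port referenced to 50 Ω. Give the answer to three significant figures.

|Γ| ≈ 0.114

βl = 2π × 0.0461 = 16.6°
tan(βl) = 0.298
Z_in = Z_0·(Z_L + jZ_0·tanβl)/(Z_0 + jZ_L·tanβl) = 57.9 + j9.51 Ω
Γ_s = (Z_in − Z_s)/(Z_in + Z_s) = (7.91 + j9.51)/(108 + j9.51), |Γ_s| = 0.114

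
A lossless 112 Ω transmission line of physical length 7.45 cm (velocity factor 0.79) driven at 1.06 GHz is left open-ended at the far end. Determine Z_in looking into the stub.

Z_in ≈ +j64.5 Ω

λ = v/f = 0.79·c / 1.06 GHz = 0.224 m
βl = 2π·l/λ = 2π × 0.333 = 120°
tan(βl) = -1.74
For an open-ended stub, Z_in = −jZ_0·cot(βl) = −jZ_0/tan(βl)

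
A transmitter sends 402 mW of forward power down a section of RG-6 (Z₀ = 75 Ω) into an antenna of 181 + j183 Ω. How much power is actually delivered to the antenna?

P_delivered ≈ 220 mW

|Γ| = |(106 + j183)/(256 + j183)| = 0.672
|Γ|² = 0.452
P_refl = |Γ|²·P_inc = 182 mW, P_del = (1 − |Γ|²)·P_inc = 220 mW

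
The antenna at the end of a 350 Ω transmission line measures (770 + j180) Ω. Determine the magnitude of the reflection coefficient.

|Γ| ≈ 0.403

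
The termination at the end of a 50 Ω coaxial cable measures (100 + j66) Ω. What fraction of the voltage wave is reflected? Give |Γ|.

|Γ| ≈ 0.505

Γ = (Z_L − Z_0)/(Z_L + Z_0) = (50 + j66)/(150 + j66)
|Γ| = 82.8/164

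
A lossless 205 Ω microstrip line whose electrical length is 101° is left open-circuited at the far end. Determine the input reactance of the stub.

tan(βl) = -5.14
For an open-circuited stub, Z_in = −jZ_0·cot(βl) = −jZ_0/tan(βl)

X_in ≈ 39.8 Ω (inductive)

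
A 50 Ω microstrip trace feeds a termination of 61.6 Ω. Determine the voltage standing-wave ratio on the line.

VSWR ≈ 1.23

Γ = (61.6 − 50)/(61.6 + 50) = 0.104
VSWR = (1 + 0.104)/(1 − 0.104)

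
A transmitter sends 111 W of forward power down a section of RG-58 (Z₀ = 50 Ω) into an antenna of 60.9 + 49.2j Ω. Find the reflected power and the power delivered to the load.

P_reflected ≈ 19.2 W; P_delivered ≈ 91.8 W

|Γ| = |(10.9 + j49.2)/(110.9 + j49.2)| = 0.415
|Γ|² = 0.173
P_refl = |Γ|²·P_inc = 19.2 W, P_del = (1 − |Γ|²)·P_inc = 91.8 W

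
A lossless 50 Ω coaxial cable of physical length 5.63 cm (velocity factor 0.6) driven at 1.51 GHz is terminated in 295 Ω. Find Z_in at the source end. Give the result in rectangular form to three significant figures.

λ = v/f = 0.6·c / 1.51 GHz = 0.119 m
βl = 2π·l/λ = 2π × 0.472 = 170°
tan(βl) = tan(170°) = -0.176
Z_in = Z_0·(Z_L + jZ_0·tanβl)/(Z_0 + jZ_L·tanβl)
     = 50·(295 − j8.79)/(50 − j51.9)

Z_in ≈ 146 + j143 Ω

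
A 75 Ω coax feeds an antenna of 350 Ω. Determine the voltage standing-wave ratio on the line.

VSWR ≈ 4.67

Γ = (350 − 75)/(350 + 75) = 0.647
VSWR = (1 + 0.647)/(1 − 0.647)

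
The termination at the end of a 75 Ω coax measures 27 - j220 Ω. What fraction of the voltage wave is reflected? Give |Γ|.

Γ = (Z_L − Z_0)/(Z_L + Z_0) = (-48 − j220)/(102 − j220)
|Γ| = 225/242

|Γ| ≈ 0.929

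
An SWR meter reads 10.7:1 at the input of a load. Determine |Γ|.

|Γ| ≈ 0.829

|Γ| = (S − 1)/(S + 1) = (10.7 − 1)/(10.7 + 1) = 9.7/11.7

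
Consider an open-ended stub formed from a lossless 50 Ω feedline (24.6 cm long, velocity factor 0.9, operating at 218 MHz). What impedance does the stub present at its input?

Z_in ≈ −j16.7 Ω

λ = v/f = 0.9·c / 218 MHz = 1.24 m
βl = 2π·l/λ = 2π × 0.199 = 71.5°
tan(βl) = 2.99
For an open-ended stub, Z_in = −jZ_0·cot(βl) = −jZ_0/tan(βl)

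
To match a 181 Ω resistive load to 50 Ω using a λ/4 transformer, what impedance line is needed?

Z_qwt = √(Z_0·R_L) = √(50 × 181) = √9050

Z_qwt ≈ 95.1 Ω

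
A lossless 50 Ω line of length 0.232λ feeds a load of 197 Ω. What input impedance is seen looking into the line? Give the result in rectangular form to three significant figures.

βl = 2π × 0.232 = 83.5°
tan(βl) = tan(83.5°) = 8.8
Z_in = Z_0·(Z_L + jZ_0·tanβl)/(Z_0 + jZ_L·tanβl)
     = 50·(197 + j440)/(50 + j1730)

Z_in ≈ 12.8 − j5.31 Ω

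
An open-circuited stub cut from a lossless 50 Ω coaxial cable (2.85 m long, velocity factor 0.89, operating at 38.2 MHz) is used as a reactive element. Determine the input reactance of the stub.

λ = v/f = 0.89·c / 38.2 MHz = 6.99 m
βl = 2π·l/λ = 2π × 0.408 = 147°
tan(βl) = -0.655
For an open-circuited stub, Z_in = −jZ_0·cot(βl) = −jZ_0/tan(βl)

X_in ≈ 76.4 Ω (inductive)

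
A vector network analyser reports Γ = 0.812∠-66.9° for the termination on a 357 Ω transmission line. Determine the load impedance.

Z_L ≈ 119 − j522 Ω

Z_L = Z_0·(1 + Γ)/(1 − Γ) = 357·(1.32 − j0.747)/(0.681 + j0.747)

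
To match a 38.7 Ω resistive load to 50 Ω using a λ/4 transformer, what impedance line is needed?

Z_qwt = √(Z_0·R_L) = √(50 × 38.7) = √1935

Z_qwt ≈ 44 Ω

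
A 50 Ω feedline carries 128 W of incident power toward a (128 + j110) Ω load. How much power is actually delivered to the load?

P_delivered ≈ 74.8 W

|Γ| = |(78 + j110)/(178 + j110)| = 0.644
|Γ|² = 0.415
P_refl = |Γ|²·P_inc = 53.2 W, P_del = (1 − |Γ|²)·P_inc = 74.8 W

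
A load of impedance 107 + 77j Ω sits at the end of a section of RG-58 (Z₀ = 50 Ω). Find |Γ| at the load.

Γ = (Z_L − Z_0)/(Z_L + Z_0) = (57 + j77)/(157 + j77)
|Γ| = 95.8/175

|Γ| ≈ 0.548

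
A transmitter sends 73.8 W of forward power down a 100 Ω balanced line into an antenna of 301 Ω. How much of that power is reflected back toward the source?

P_reflected ≈ 18.5 W

Γ = (301 − 100)/(301 + 100) = 0.501
|Γ|² = 0.251
P_refl = |Γ|²·P_inc = 18.5 W, P_del = (1 − |Γ|²)·P_inc = 55.3 W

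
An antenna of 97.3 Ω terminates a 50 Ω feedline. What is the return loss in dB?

RL ≈ 9.87 dB

Γ = (97.3 − 50)/(97.3 + 50) = 0.321
RL = −20·log₁₀|Γ| = −20·log₁₀(0.321)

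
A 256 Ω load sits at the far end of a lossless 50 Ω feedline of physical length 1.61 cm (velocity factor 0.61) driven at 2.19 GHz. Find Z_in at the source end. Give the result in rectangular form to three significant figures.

Z_in ≈ 11.1 − j18 Ω

λ = v/f = 0.61·c / 2.19 GHz = 0.0836 m
βl = 2π·l/λ = 2π × 0.193 = 69.4°
tan(βl) = tan(69.4°) = 2.66
Z_in = Z_0·(Z_L + jZ_0·tanβl)/(Z_0 + jZ_L·tanβl)
     = 50·(256 + j133)/(50 + j680)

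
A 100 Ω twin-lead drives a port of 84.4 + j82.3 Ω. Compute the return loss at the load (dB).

Γ = (-15.6 + j82.3)/(184.4 + j82.3), |Γ| = 0.415
RL = −20·log₁₀|Γ| = −20·log₁₀(0.415)

RL ≈ 7.64 dB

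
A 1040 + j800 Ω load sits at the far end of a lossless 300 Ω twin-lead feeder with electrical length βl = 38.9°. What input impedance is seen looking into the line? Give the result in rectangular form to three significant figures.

tan(βl) = tan(38.9°) = 0.807
Z_in = Z_0·(Z_L + jZ_0·tanβl)/(Z_0 + jZ_L·tanβl)
     = 300·(1040 + j1040)/(-346 + j839)

Z_in ≈ 188 − j449 Ω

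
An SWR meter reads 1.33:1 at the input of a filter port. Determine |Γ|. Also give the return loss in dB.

|Γ| = (S − 1)/(S + 1) = (1.33 − 1)/(1.33 + 1) = 0.33/2.33
RL = −20·log₁₀|Γ| = −20·log₁₀(0.142)

|Γ| ≈ 0.142; return loss ≈ 17 dB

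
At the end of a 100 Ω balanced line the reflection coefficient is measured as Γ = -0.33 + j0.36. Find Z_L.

Z_L = Z_0·(1 + Γ)/(1 − Γ) = 100·(0.67 + j0.36)/(1.33 − j0.36)

Z_L ≈ 40.1 + j37.9 Ω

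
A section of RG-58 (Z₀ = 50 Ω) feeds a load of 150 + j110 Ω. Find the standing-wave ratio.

VSWR ≈ 4.74

Γ = (Z_L − Z_0)/(Z_L + Z_0) = (100 + j110)/(200 + j110)
|Γ| = 149/228 = 0.651
VSWR = (1 + |Γ|)/(1 − |Γ|) = 1.65/0.349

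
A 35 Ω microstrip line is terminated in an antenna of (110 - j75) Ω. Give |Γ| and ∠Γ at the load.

Γ ≈ 0.65 ∠ -17.7°

Γ = (Z_L − Z_0)/(Z_L + Z_0) = (75 − j75)/(145 − j75)
|Γ| = 106/163 = 0.65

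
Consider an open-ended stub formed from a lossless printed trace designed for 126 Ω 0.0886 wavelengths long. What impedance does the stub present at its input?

βl = 2π × 0.0886 = 31.9°
tan(βl) = 0.622
For an open-ended stub, Z_in = −jZ_0·cot(βl) = −jZ_0/tan(βl)

Z_in ≈ −j202 Ω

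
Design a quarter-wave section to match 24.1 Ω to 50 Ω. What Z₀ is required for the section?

Z_qwt = √(Z_0·R_L) = √(50 × 24.1) = √1205

Z_qwt ≈ 34.7 Ω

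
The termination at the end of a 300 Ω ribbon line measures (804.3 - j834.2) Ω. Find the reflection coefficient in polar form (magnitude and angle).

Γ = (Z_L − Z_0)/(Z_L + Z_0) = (504.3 − j834.2)/(1104 − j834.2)
|Γ| = 975/1380 = 0.704

Γ ≈ 0.704 ∠ -21.8°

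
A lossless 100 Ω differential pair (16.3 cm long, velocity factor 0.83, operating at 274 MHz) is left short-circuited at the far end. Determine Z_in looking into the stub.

Z_in ≈ +j210 Ω

λ = v/f = 0.83·c / 274 MHz = 0.909 m
βl = 2π·l/λ = 2π × 0.179 = 64.6°
tan(βl) = 2.1
For a short-circuited stub, Z_in = jZ_0·tan(βl)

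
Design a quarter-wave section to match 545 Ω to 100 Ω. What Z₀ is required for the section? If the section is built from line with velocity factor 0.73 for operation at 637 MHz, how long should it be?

Z_qwt ≈ 233 Ω; length ≈ 8.59 cm

Z_qwt = √(Z_0·R_L) = √(100 × 545) = √54500
λ = 0.73·c/f = 0.344 m, so l = λ/4 = 0.0859 m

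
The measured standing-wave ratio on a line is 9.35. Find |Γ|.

|Γ| = (S − 1)/(S + 1) = (9.35 − 1)/(9.35 + 1) = 8.35/10.3

|Γ| ≈ 0.807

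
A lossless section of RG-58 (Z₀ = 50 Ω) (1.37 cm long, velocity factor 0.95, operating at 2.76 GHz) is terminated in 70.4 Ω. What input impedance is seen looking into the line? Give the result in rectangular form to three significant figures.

Z_in ≈ 45.8 − j15.9 Ω

λ = v/f = 0.95·c / 2.76 GHz = 0.103 m
βl = 2π·l/λ = 2π × 0.133 = 47.8°
tan(βl) = tan(47.8°) = 1.1
Z_in = Z_0·(Z_L + jZ_0·tanβl)/(Z_0 + jZ_L·tanβl)
     = 50·(70.4 + j55.1)/(50 + j77.5)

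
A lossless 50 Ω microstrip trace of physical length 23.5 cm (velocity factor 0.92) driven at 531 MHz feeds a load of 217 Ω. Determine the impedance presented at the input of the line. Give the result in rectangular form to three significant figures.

λ = v/f = 0.92·c / 531 MHz = 0.52 m
βl = 2π·l/λ = 2π × 0.452 = 163°
tan(βl) = tan(163°) = -0.31
Z_in = Z_0·(Z_L + jZ_0·tanβl)/(Z_0 + jZ_L·tanβl)
     = 50·(217 − j15.5)/(50 − j67.3)

Z_in ≈ 84.6 + j98.4 Ω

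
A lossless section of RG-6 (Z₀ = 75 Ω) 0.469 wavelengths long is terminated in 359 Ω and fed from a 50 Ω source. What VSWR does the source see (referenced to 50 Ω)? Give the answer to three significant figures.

VSWR ≈ 7.03

βl = 2π × 0.469 = 169°
tan(βl) = -0.197
Z_in = Z_0·(Z_L + jZ_0·tanβl)/(Z_0 + jZ_L·tanβl) = 197 + j171 Ω
Γ_s = (Z_in − Z_s)/(Z_in + Z_s) = (147 + j171)/(247 + j171), |Γ_s| = 0.751
VSWR = (1 + |Γ_s|)/(1 − |Γ_s|)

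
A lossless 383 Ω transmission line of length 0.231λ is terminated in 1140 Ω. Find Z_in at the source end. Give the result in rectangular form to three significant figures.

Z_in ≈ 130 − j40.7 Ω

βl = 2π × 0.231 = 83.2°
tan(βl) = tan(83.2°) = 8.34
Z_in = Z_0·(Z_L + jZ_0·tanβl)/(Z_0 + jZ_L·tanβl)
     = 383·(1140 + j3190)/(383 + j9500)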